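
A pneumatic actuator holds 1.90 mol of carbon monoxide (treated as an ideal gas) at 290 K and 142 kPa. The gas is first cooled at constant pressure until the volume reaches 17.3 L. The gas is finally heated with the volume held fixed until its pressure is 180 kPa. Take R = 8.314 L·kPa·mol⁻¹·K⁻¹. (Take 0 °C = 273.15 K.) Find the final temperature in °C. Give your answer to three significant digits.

From PV = nRT: V₁ = nRT₁/P₁ = 32.26 L.
Isobaric, so V/T is constant: P₂ = P₁; T₂ = T₁·(V₂/V₁) = 155.5 K.
V constant ⇒ P ∝ T: V₃ = V₂; T₃ = T₂·(P₃/P₂) = 197.1 K.

T₃ ≈ -76.0 °C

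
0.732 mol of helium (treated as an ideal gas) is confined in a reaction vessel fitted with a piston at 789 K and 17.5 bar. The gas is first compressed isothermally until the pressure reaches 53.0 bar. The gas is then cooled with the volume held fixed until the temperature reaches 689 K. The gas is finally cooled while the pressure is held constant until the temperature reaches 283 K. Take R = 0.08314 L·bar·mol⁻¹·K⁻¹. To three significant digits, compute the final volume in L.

V₄ ≈ 0.372 L

From PV = nRT: V₁ = nRT₁/P₁ = 2.744 L.
Isothermal, so P V is constant: T₂ = T₁; V₂ = V₁·(P₁/P₂) = 0.9060 L.
Isochoric, so P/T is constant: V₃ = V₂; P₃ = P₂·(T₃/T₂) = 46.28 bar.
Isobaric, so V/T is constant: P₄ = P₃; V₄ = V₃·(T₄/T₃) = 0.3721 L.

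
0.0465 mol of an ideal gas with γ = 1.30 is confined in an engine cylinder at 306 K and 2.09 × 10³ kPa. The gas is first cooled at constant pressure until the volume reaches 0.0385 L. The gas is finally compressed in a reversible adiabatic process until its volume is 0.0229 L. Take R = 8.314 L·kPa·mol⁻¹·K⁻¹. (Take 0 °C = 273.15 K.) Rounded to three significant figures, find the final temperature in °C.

T₃ ≈ -29.9 °C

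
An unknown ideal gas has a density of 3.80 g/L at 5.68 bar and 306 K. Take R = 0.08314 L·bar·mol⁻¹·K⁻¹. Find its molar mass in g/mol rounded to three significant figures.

ρ = PM/(RT) ⇒ M = ρRT/P = (3.80 × 0.08314 × 306.0) / 5.68

M ≈ 17.0 g/mol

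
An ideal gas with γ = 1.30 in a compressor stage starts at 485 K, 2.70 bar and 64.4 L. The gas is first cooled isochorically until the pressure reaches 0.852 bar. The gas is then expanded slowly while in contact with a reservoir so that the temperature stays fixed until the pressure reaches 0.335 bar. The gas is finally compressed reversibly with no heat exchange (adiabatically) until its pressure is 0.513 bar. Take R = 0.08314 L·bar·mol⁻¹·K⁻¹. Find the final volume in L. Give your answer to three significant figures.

V₄ ≈ 118 L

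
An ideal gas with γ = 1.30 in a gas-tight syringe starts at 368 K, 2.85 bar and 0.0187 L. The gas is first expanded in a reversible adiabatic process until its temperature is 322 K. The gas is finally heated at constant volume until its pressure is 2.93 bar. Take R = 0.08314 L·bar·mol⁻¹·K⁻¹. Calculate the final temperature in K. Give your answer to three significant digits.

T₃ ≈ 590 K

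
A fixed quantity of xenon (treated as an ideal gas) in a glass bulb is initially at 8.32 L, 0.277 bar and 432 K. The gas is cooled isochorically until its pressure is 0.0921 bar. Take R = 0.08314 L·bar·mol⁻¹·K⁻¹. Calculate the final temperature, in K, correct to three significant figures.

T₂ ≈ 144 K

Isochoric, so P/T is constant: V₂ = V₁; T₂ = T₁·(P₂/P₁) = 143.6 K.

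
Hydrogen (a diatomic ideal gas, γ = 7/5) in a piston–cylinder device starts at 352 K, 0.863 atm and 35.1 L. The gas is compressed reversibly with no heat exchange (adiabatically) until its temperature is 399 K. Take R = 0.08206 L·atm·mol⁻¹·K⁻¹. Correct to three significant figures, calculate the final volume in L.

Adiabatic (γ = 7/5), T V^(γ−1) and P V^γ constant: P₂ = P₁·(T₂/T₁)^(γ/(γ−1)) = 1.338 atm; V₂ = V₁·(T₁/T₂)^(1/(γ−1)) = 25.66 L.

V₂ ≈ 25.7 L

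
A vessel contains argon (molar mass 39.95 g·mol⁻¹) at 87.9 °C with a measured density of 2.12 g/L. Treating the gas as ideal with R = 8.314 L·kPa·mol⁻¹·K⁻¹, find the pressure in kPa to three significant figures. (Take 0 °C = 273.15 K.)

ρ = PM/(RT) ⇒ P = ρRT/M = (2.12 × 8.314 × 361.0) / 39.95

P ≈ 159 kPa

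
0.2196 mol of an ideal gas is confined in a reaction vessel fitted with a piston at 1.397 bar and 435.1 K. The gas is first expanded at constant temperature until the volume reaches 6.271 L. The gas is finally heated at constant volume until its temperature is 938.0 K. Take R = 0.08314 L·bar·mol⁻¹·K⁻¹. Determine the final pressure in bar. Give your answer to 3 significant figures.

P₃ ≈ 2.73 bar

From PV = nRT: V₁ = nRT₁/P₁ = 5.686 L.
Isothermal, so P V is constant: T₂ = T₁; P₂ = P₁·(V₁/V₂) = 1.267 bar.
Isochoric, so P/T is constant: V₃ = V₂; P₃ = P₂·(T₃/T₂) = 2.731 bar.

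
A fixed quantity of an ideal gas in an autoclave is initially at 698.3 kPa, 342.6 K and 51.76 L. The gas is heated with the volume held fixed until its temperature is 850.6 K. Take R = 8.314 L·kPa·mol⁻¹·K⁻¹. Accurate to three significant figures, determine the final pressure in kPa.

P₂ ≈ 1.73e+03 kPa

V constant ⇒ P ∝ T: V₂ = V₁; P₂ = P₁·(T₂/T₁) = 1734 kPa.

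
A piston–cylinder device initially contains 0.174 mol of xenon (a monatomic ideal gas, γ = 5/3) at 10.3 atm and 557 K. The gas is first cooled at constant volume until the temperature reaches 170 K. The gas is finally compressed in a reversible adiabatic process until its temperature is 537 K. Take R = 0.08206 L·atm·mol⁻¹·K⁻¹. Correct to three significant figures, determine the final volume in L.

From PV = nRT: V₁ = nRT₁/P₁ = 0.7721 L.
Isochoric, so P/T is constant: V₂ = V₁; P₂ = P₁·(T₂/T₁) = 3.144 atm.
Reversible adiabatic, γ = 5/3: P₃ = P₂·(T₃/T₂)^(γ/(γ−1)) = 55.75 atm; V₃ = V₂·(T₂/T₃)^(1/(γ−1)) = 0.1375 L.

V₃ ≈ 0.138 L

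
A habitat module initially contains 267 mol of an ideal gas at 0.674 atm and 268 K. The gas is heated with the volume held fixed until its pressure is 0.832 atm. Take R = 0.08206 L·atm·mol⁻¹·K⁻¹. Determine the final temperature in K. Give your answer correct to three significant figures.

T₂ ≈ 331 K

From PV = nRT: V₁ = nRT₁/P₁ = 8712 L.
Isochoric, so P/T is constant: V₂ = V₁; T₂ = T₁·(P₂/P₁) = 330.8 K.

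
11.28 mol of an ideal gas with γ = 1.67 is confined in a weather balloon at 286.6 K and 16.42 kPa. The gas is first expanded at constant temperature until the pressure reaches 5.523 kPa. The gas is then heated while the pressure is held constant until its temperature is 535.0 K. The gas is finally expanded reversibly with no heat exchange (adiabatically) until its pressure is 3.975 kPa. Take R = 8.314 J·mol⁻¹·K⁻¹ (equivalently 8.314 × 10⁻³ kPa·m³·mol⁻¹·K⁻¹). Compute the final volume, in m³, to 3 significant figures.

From PV = nRT: V₁ = nRT₁/P₁ = 1.637 m³.
T constant ⇒ Boyle's law P V = const: T₂ = T₁; V₂ = V₁·(P₁/P₂) = 4.867 m³.
P constant ⇒ V ∝ T: P₃ = P₂; V₃ = V₂·(T₃/T₂) = 9.084 m³.
Adiabatic (γ = 1.67), T V^(γ−1) and P V^γ constant: T₄ = T₃·(P₄/P₃)^((γ−1)/γ) = 468.9 K; V₄ = V₃·(P₃/P₄)^(1/γ) = 11.06 m³.

V₄ ≈ 11.1 m³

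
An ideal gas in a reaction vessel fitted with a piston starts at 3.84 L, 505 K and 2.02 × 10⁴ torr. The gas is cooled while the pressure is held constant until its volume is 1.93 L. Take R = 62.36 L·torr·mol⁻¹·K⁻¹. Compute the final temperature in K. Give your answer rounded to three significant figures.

Isobaric, so V/T is constant: P₂ = P₁; T₂ = T₁·(V₂/V₁) = 253.8 K.

T₂ ≈ 254 K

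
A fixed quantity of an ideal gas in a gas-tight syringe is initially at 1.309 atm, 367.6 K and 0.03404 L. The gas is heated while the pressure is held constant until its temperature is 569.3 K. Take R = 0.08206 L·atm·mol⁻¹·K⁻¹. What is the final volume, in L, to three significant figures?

P constant ⇒ V ∝ T: P₂ = P₁; V₂ = V₁·(T₂/T₁) = 0.05272 L.

V₂ ≈ 0.0527 L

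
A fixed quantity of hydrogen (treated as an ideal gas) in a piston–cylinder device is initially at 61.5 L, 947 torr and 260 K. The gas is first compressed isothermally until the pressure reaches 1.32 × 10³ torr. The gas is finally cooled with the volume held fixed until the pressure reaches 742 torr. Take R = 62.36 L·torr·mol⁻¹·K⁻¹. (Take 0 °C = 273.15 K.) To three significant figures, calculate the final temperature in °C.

T₃ ≈ -127 °C

Isothermal, so P V is constant: T₂ = T₁; V₂ = V₁·(P₁/P₂) = 44.12 L.
V constant ⇒ P ∝ T: V₃ = V₂; T₃ = T₂·(P₃/P₂) = 146.2 K.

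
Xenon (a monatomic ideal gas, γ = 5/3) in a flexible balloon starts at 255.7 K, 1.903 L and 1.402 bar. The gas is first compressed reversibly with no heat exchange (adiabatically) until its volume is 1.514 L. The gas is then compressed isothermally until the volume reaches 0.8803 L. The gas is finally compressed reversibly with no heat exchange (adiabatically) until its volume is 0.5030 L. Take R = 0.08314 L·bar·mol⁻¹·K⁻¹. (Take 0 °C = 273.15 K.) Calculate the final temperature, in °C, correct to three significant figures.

T₄ ≈ 159 °C

Reversible adiabatic, γ = 5/3: T₂ = T₁·(V₁/V₂)^(γ−1) = 297.8 K; P₂ = P₁·(V₁/V₂)^γ = 2.052 bar.
T constant ⇒ Boyle's law P V = const: T₃ = T₂; P₃ = P₂·(V₂/V₃) = 3.530 bar.
Adiabatic (γ = 5/3), T V^(γ−1) and P V^γ constant: T₄ = T₃·(V₃/V₄)^(γ−1) = 432.5 K; P₄ = P₃·(V₃/V₄)^γ = 8.972 bar.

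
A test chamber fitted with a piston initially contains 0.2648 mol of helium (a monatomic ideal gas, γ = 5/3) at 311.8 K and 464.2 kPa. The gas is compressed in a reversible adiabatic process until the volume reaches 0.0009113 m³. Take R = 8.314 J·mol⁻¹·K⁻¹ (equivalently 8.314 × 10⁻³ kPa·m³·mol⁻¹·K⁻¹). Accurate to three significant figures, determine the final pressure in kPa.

P₂ ≈ 1.04e+03 kPa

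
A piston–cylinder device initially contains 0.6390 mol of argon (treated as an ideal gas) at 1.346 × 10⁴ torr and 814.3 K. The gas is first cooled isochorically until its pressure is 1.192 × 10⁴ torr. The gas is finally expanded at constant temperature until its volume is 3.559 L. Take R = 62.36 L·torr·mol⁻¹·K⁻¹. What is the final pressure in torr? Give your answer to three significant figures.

From PV = nRT: V₁ = nRT₁/P₁ = 2.411 L.
Isochoric, so P/T is constant: V₂ = V₁; T₂ = T₁·(P₂/P₁) = 721.1 K.
Isothermal, so P V is constant: T₃ = T₂; P₃ = P₂·(V₂/V₃) = 8074 torr.

P₃ ≈ 8.07e+03 torr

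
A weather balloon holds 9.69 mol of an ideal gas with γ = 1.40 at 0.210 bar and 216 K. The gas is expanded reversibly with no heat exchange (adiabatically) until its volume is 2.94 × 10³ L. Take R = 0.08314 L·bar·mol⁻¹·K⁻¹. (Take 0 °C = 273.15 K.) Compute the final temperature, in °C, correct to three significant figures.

From PV = nRT: V₁ = nRT₁/P₁ = 828.6 L.
Reversible adiabatic, γ = 1.40: T₂ = T₁·(V₁/V₂)^(γ−1) = 130.2 K; P₂ = P₁·(V₁/V₂)^γ = 0.03567 bar.

T₂ ≈ -143 °C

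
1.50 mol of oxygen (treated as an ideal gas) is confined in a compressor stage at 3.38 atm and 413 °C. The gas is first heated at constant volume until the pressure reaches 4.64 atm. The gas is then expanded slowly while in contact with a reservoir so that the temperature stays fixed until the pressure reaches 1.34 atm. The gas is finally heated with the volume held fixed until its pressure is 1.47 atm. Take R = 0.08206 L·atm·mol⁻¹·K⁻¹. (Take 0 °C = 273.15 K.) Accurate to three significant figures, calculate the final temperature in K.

T₄ ≈ 1.03e+03 K

Convert: T₁ = 686.1 K.
From PV = nRT: V₁ = nRT₁/P₁ = 24.99 L.
V constant ⇒ P ∝ T: V₂ = V₁; T₂ = T₁·(P₂/P₁) = 941.9 K.
T constant ⇒ Boyle's law P V = const: T₃ = T₂; V₃ = V₂·(P₂/P₃) = 86.52 L.
V constant ⇒ P ∝ T: V₄ = V₃; T₄ = T₃·(P₄/P₃) = 1033 K.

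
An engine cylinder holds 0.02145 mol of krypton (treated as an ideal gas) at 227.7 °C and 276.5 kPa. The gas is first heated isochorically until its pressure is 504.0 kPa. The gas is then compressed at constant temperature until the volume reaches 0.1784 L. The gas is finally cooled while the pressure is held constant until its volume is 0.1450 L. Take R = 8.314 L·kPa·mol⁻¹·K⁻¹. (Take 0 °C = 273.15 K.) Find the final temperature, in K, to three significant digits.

T₄ ≈ 742 K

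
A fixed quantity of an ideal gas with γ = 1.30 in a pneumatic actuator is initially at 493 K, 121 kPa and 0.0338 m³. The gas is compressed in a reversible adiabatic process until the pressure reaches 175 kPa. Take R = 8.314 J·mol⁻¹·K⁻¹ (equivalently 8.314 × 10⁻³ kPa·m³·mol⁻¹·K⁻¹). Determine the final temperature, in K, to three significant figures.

T₂ ≈ 537 K

Adiabatic (γ = 1.30), T V^(γ−1) and P V^γ constant: T₂ = T₁·(P₂/P₁)^((γ−1)/γ) = 536.8 K; V₂ = V₁·(P₁/P₂)^(1/γ) = 0.02545 m³.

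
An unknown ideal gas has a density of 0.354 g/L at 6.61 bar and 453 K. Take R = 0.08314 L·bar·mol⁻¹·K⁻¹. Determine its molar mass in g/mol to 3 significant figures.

ρ = PM/(RT) ⇒ M = ρRT/P = (0.354 × 0.08314 × 453.0) / 6.61

M ≈ 2.02 g/mol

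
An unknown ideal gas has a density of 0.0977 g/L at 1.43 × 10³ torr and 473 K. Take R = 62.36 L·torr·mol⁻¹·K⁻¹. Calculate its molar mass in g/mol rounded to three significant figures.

ρ = PM/(RT) ⇒ M = ρRT/P = (0.0977 × 62.36 × 473.0) / 1.43e+03

M ≈ 2.02 g/mol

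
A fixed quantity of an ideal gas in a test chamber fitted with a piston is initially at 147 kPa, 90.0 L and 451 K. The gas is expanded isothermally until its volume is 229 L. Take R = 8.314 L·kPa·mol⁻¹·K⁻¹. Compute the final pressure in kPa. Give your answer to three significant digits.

Isothermal, so P V is constant: T₂ = T₁; P₂ = P₁·(V₁/V₂) = 57.77 kPa.

P₂ ≈ 57.8 kPa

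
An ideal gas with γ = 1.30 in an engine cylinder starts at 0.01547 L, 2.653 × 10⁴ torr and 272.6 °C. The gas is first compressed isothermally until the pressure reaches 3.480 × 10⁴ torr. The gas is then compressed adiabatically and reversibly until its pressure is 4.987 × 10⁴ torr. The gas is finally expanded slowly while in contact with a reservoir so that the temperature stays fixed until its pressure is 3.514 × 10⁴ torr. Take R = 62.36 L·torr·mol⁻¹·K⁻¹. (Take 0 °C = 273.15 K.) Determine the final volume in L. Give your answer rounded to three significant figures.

V₄ ≈ 0.0127 L

Convert: T₁ = 545.8 K.
T constant ⇒ Boyle's law P V = const: T₂ = T₁; V₂ = V₁·(P₁/P₂) = 0.01179 L.
Adiabatic (γ = 1.30), T V^(γ−1) and P V^γ constant: T₃ = T₂·(P₃/P₂)^((γ−1)/γ) = 593.0 K; V₃ = V₂·(P₂/P₃)^(1/γ) = 0.008942 L.
T constant ⇒ Boyle's law P V = const: T₄ = T₃; V₄ = V₃·(P₃/P₄) = 0.01269 L.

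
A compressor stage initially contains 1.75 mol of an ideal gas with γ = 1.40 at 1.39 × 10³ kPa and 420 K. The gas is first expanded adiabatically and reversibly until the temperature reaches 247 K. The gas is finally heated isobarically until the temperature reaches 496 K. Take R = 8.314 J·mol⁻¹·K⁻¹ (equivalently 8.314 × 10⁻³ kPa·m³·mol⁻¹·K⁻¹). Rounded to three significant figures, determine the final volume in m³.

V₃ ≈ 0.0333 m³

From PV = nRT: V₁ = nRT₁/P₁ = 0.004396 m³.
Reversible adiabatic, γ = 1.40: P₂ = P₁·(T₂/T₁)^(γ/(γ−1)) = 216.8 kPa; V₂ = V₁·(T₁/T₂)^(1/(γ−1)) = 0.01658 m³.
Isobaric, so V/T is constant: P₃ = P₂; V₃ = V₂·(T₃/T₂) = 0.03328 m³.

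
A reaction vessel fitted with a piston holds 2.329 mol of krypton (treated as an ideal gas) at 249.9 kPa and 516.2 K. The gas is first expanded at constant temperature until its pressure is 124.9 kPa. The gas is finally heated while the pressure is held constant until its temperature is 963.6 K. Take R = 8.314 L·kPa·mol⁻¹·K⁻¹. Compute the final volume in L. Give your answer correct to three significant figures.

From PV = nRT: V₁ = nRT₁/P₁ = 40.00 L.
T constant ⇒ Boyle's law P V = const: T₂ = T₁; V₂ = V₁·(P₁/P₂) = 80.03 L.
Isobaric, so V/T is constant: P₃ = P₂; V₃ = V₂·(T₃/T₂) = 149.4 L.

V₃ ≈ 149 L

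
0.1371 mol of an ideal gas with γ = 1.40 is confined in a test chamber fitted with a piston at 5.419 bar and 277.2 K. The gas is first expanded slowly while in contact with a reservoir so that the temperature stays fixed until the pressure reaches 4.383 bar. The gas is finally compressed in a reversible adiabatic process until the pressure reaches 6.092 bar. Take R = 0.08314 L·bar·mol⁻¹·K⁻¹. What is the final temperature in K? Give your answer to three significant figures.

T₃ ≈ 305 K

From PV = nRT: V₁ = nRT₁/P₁ = 0.5831 L.
T constant ⇒ Boyle's law P V = const: T₂ = T₁; V₂ = V₁·(P₁/P₂) = 0.7209 L.
Adiabatic (γ = 1.40), T V^(γ−1) and P V^γ constant: T₃ = T₂·(P₃/P₂)^((γ−1)/γ) = 304.5 K; V₃ = V₂·(P₂/P₃)^(1/γ) = 0.5698 L.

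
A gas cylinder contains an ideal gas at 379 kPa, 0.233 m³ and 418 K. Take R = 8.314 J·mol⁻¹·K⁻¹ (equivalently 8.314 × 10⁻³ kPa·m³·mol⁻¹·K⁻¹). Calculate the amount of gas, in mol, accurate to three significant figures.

n ≈ 25.4 mol

PV = nRT ⇒ n = PV/(RT) = (379 × 0.233) / (8.314 × 10⁻³ × 418)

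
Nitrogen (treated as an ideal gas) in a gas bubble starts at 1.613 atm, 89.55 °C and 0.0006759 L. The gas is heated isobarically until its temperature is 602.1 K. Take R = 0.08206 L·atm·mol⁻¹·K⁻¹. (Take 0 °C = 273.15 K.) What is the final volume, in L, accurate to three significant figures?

Convert: T₁ = 362.7 K.
Isobaric, so V/T is constant: P₂ = P₁; V₂ = V₁·(T₂/T₁) = 0.001122 L.

V₂ ≈ 0.00112 L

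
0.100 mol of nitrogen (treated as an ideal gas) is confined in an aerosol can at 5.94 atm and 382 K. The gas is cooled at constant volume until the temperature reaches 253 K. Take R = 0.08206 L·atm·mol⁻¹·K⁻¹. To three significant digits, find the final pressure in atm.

P₂ ≈ 3.93 atm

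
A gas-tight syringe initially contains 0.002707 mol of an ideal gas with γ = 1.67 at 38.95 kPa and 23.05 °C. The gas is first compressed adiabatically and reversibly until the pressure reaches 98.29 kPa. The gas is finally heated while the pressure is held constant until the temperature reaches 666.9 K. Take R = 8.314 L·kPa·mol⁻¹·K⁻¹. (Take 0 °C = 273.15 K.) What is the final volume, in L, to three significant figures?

Convert: T₁ = 296.2 K.
From PV = nRT: V₁ = nRT₁/P₁ = 0.1711 L.
Reversible adiabatic, γ = 1.67: T₂ = T₁·(P₂/P₁)^((γ−1)/γ) = 429.4 K; V₂ = V₁·(P₁/P₂)^(1/γ) = 0.09832 L.
Isobaric, so V/T is constant: P₃ = P₂; V₃ = V₂·(T₃/T₂) = 0.1527 L.

V₃ ≈ 0.153 L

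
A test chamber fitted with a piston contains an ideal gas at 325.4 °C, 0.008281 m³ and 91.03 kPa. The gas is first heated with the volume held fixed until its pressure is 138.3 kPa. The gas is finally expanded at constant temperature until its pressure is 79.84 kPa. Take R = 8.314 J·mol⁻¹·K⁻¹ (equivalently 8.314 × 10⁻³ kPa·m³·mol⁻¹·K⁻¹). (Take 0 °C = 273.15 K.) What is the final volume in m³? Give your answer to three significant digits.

Convert: T₁ = 598.5 K.
V constant ⇒ P ∝ T: V₂ = V₁; T₂ = T₁·(P₂/P₁) = 909.4 K.
T constant ⇒ Boyle's law P V = const: T₃ = T₂; V₃ = V₂·(P₂/P₃) = 0.01434 m³.

V₃ ≈ 0.0143 m³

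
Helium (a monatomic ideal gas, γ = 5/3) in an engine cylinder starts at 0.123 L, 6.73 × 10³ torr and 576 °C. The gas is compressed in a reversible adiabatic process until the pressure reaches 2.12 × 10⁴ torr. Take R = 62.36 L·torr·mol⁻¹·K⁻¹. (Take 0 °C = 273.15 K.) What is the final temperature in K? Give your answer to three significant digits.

Convert: T₁ = 849.1 K.
Adiabatic (γ = 5/3), T V^(γ−1) and P V^γ constant: T₂ = T₁·(P₂/P₁)^((γ−1)/γ) = 1344 K; V₂ = V₁·(P₁/P₂)^(1/γ) = 0.06179 L.

T₂ ≈ 1.34e+03 K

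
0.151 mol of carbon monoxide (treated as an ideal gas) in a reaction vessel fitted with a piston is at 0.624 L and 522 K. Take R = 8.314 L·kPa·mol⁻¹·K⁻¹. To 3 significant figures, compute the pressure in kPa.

P ≈ 1.05e+03 kPa

PV = nRT ⇒ P = nRT/V = (0.151 × 8.314 × 522) / 0.624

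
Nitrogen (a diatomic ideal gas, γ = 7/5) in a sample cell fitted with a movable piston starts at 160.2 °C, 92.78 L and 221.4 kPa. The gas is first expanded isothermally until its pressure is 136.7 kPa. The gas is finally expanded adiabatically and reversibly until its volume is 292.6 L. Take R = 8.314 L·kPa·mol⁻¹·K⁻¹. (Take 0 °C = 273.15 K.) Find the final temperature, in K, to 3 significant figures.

T₃ ≈ 332 K

Convert: T₁ = 433.3 K.
Isothermal, so P V is constant: T₂ = T₁; V₂ = V₁·(P₁/P₂) = 150.3 L.
Reversible adiabatic, γ = 7/5: T₃ = T₂·(V₂/V₃)^(γ−1) = 332.0 K; P₃ = P₂·(V₂/V₃)^γ = 53.78 kPa.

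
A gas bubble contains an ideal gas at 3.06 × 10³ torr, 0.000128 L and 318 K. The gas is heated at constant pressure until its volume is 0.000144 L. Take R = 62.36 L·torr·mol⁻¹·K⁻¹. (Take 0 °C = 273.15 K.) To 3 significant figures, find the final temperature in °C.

P constant ⇒ V ∝ T: P₂ = P₁; T₂ = T₁·(V₂/V₁) = 357.8 K.

T₂ ≈ 84.6 °C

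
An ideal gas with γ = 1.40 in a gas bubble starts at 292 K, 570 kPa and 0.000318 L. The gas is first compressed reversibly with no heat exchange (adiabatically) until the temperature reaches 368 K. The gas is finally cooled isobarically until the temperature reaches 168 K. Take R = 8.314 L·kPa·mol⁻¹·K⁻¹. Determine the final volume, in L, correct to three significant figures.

V₃ ≈ 8.14e-05 L

Adiabatic (γ = 1.40), T V^(γ−1) and P V^γ constant: P₂ = P₁·(T₂/T₁)^(γ/(γ−1)) = 1281 kPa; V₂ = V₁·(T₁/T₂)^(1/(γ−1)) = 0.0001783 L.
P constant ⇒ V ∝ T: P₃ = P₂; V₃ = V₂·(T₃/T₂) = 8.142e-05 L.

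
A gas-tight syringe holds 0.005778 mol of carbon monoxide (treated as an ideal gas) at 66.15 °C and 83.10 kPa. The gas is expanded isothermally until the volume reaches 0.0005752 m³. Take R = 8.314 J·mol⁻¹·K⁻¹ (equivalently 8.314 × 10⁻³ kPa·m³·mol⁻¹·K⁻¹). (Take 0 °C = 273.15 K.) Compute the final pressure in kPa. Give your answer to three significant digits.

P₂ ≈ 28.3 kPa

Convert: T₁ = 339.3 K.
From PV = nRT: V₁ = nRT₁/P₁ = 0.0001961 m³.
T constant ⇒ Boyle's law P V = const: T₂ = T₁; P₂ = P₁·(V₁/V₂) = 28.34 kPa.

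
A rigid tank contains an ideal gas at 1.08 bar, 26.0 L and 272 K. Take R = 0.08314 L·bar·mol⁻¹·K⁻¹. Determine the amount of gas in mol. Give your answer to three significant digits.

n ≈ 1.24 mol

PV = nRT ⇒ n = PV/(RT) = (1.08 × 26.0) / (0.08314 × 272)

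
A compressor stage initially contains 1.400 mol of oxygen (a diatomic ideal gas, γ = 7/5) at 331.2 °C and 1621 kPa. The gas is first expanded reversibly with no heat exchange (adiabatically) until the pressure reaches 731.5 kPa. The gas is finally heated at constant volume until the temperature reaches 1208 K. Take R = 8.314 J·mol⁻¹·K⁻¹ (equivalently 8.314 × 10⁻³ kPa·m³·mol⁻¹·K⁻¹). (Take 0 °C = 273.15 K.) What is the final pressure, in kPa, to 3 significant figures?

P₃ ≈ 1.84e+03 kPa

Convert: T₁ = 604.3 K.
From PV = nRT: V₁ = nRT₁/P₁ = 0.004340 m³.
Reversible adiabatic, γ = 7/5: T₂ = T₁·(P₂/P₁)^((γ−1)/γ) = 481.5 K; V₂ = V₁·(P₁/P₂)^(1/γ) = 0.007661 m³.
V constant ⇒ P ∝ T: V₃ = V₂; P₃ = P₂·(T₃/T₂) = 1835 kPa.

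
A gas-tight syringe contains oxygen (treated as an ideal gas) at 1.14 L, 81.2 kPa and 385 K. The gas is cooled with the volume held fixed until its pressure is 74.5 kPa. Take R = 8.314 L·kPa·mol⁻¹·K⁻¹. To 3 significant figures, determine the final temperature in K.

T₂ ≈ 353 K

Isochoric, so P/T is constant: V₂ = V₁; T₂ = T₁·(P₂/P₁) = 353.2 K.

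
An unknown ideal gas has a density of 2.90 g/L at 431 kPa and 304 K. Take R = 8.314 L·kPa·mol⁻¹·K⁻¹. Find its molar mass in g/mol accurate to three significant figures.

ρ = PM/(RT) ⇒ M = ρRT/P = (2.90 × 8.314 × 304.0) / 431

M ≈ 17.0 g/mol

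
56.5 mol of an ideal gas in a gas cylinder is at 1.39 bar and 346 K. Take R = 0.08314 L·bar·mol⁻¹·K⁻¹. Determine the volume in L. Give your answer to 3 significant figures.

V ≈ 1.17e+03 L

PV = nRT ⇒ V = nRT/P = (56.5 × 0.08314 × 346) / 1.39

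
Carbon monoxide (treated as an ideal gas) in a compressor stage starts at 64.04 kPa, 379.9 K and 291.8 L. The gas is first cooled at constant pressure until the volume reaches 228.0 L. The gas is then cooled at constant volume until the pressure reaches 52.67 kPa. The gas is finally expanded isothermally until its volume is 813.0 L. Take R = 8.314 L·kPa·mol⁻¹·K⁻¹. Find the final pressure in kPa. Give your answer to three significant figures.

P₄ ≈ 14.8 kPa

Isobaric, so V/T is constant: P₂ = P₁; T₂ = T₁·(V₂/V₁) = 296.8 K.
V constant ⇒ P ∝ T: V₃ = V₂; T₃ = T₂·(P₃/P₂) = 244.1 K.
T constant ⇒ Boyle's law P V = const: T₄ = T₃; P₄ = P₃·(V₃/V₄) = 14.77 kPa.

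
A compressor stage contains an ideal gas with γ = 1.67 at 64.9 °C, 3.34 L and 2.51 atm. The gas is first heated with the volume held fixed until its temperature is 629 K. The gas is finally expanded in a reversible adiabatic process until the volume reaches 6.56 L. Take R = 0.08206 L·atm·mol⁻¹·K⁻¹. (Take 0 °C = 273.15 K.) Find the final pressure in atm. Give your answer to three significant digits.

P₃ ≈ 1.51 atm

Convert: T₁ = 338.0 K.
V constant ⇒ P ∝ T: V₂ = V₁; P₂ = P₁·(T₂/T₁) = 4.670 atm.
Reversible adiabatic, γ = 1.67: T₃ = T₂·(V₂/V₃)^(γ−1) = 400.2 K; P₃ = P₂·(V₂/V₃)^γ = 1.513 atm.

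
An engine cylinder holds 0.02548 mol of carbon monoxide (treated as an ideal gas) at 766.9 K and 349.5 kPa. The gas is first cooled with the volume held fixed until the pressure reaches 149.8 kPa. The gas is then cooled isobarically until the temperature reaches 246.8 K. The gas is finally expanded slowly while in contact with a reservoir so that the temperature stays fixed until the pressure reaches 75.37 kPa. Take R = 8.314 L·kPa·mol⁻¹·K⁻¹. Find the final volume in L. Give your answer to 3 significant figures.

From PV = nRT: V₁ = nRT₁/P₁ = 0.4648 L.
Isochoric, so P/T is constant: V₂ = V₁; T₂ = T₁·(P₂/P₁) = 328.7 K.
P constant ⇒ V ∝ T: P₃ = P₂; V₃ = V₂·(T₃/T₂) = 0.3490 L.
T constant ⇒ Boyle's law P V = const: T₄ = T₃; V₄ = V₃·(P₃/P₄) = 0.6937 L.

V₄ ≈ 0.694 L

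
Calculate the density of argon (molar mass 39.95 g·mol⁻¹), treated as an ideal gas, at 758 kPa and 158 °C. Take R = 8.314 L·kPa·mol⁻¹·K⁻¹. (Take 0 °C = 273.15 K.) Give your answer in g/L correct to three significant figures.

ρ = PM/(RT) = (758 × 39.95) / (8.314 × 431.1)

ρ ≈ 8.45 g/L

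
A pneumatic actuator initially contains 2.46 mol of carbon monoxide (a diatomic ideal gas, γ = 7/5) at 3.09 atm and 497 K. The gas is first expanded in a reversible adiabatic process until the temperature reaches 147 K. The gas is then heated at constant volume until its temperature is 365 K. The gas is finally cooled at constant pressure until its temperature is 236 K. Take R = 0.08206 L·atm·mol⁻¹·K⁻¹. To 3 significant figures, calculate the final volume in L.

V₄ ≈ 441 L

From PV = nRT: V₁ = nRT₁/P₁ = 32.47 L.
Adiabatic (γ = 7/5), T V^(γ−1) and P V^γ constant: P₂ = P₁·(T₂/T₁)^(γ/(γ−1)) = 0.04348 atm; V₂ = V₁·(T₁/T₂)^(1/(γ−1)) = 682.4 L.
V constant ⇒ P ∝ T: V₃ = V₂; P₃ = P₂·(T₃/T₂) = 0.1080 atm.
Isobaric, so V/T is constant: P₄ = P₃; V₄ = V₃·(T₄/T₃) = 441.2 L.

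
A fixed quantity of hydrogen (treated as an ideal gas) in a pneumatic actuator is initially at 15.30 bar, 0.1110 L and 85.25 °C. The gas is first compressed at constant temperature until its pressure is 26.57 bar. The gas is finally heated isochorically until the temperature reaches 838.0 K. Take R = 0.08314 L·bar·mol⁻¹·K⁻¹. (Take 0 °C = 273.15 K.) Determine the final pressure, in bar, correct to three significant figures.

Convert: T₁ = 358.4 K.
Isothermal, so P V is constant: T₂ = T₁; V₂ = V₁·(P₁/P₂) = 0.06392 L.
V constant ⇒ P ∝ T: V₃ = V₂; P₃ = P₂·(T₃/T₂) = 62.13 bar.

P₃ ≈ 62.1 bar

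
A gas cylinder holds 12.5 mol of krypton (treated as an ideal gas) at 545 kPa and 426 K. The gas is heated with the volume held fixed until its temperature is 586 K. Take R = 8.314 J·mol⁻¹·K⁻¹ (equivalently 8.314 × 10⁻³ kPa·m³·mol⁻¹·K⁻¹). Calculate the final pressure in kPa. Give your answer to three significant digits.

P₂ ≈ 750 kPa

From PV = nRT: V₁ = nRT₁/P₁ = 0.08123 m³.
V constant ⇒ P ∝ T: V₂ = V₁; P₂ = P₁·(T₂/T₁) = 749.7 kPa.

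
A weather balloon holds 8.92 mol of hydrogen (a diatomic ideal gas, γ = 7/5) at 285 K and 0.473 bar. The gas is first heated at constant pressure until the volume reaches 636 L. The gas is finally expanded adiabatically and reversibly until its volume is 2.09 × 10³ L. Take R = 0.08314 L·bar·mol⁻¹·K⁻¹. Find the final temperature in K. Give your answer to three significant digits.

T₃ ≈ 252 K

From PV = nRT: V₁ = nRT₁/P₁ = 446.8 L.
P constant ⇒ V ∝ T: P₂ = P₁; T₂ = T₁·(V₂/V₁) = 405.6 K.
Adiabatic (γ = 7/5), T V^(γ−1) and P V^γ constant: T₃ = T₂·(V₂/V₃)^(γ−1) = 252.0 K; P₃ = P₂·(V₂/V₃)^γ = 0.08943 bar.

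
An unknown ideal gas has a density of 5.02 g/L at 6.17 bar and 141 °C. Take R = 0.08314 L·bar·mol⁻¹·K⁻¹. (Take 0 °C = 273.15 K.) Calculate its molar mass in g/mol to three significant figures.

ρ = PM/(RT) ⇒ M = ρRT/P = (5.02 × 0.08314 × 414.1) / 6.17

M ≈ 28.0 g/mol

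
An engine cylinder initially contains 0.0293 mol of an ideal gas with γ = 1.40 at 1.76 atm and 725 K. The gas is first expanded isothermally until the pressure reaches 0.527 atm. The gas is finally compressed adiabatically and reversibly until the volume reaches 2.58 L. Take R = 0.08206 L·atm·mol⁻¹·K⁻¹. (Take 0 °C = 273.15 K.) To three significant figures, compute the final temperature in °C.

T₃ ≈ 528 °C

From PV = nRT: V₁ = nRT₁/P₁ = 0.9904 L.
T constant ⇒ Boyle's law P V = const: T₂ = T₁; V₂ = V₁·(P₁/P₂) = 3.308 L.
Adiabatic (γ = 1.40), T V^(γ−1) and P V^γ constant: T₃ = T₂·(V₂/V₃)^(γ−1) = 800.8 K; P₃ = P₂·(V₂/V₃)^γ = 0.7462 atm.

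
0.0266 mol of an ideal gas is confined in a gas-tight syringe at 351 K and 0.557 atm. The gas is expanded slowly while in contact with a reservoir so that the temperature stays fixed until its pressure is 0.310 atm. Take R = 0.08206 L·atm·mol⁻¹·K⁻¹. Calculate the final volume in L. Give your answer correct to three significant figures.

V₂ ≈ 2.47 L

From PV = nRT: V₁ = nRT₁/P₁ = 1.376 L.
Isothermal, so P V is constant: T₂ = T₁; V₂ = V₁·(P₁/P₂) = 2.471 L.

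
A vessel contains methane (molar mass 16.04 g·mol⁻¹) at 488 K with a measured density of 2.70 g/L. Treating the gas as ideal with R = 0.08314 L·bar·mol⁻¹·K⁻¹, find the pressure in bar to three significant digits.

ρ = PM/(RT) ⇒ P = ρRT/M = (2.70 × 0.08314 × 488.0) / 16.04

P ≈ 6.83 bar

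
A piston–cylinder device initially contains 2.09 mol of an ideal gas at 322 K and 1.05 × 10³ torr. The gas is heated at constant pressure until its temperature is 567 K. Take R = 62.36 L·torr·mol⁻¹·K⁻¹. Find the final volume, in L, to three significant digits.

V₂ ≈ 70.4 L

From PV = nRT: V₁ = nRT₁/P₁ = 39.97 L.
P constant ⇒ V ∝ T: P₂ = P₁; V₂ = V₁·(T₂/T₁) = 70.38 L.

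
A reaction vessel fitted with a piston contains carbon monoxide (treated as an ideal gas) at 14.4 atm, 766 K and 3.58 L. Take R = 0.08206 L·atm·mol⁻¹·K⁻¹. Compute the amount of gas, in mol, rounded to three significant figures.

n ≈ 0.820 mol

PV = nRT ⇒ n = PV/(RT) = (14.4 × 3.58) / (0.08206 × 766)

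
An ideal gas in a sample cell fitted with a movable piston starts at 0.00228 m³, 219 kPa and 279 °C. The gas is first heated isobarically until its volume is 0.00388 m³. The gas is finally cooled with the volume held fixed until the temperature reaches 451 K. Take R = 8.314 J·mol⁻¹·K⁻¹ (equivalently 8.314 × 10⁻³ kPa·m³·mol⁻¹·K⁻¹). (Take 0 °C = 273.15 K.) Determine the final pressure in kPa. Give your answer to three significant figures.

P₃ ≈ 105 kPa

Convert: T₁ = 552.1 K.
Isobaric, so V/T is constant: P₂ = P₁; T₂ = T₁·(V₂/V₁) = 939.6 K.
Isochoric, so P/T is constant: V₃ = V₂; P₃ = P₂·(T₃/T₂) = 105.1 kPa.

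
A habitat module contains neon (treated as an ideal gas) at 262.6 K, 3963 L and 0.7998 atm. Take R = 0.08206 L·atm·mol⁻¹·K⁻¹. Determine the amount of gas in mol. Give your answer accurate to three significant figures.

PV = nRT ⇒ n = PV/(RT) = (0.7998 × 3963) / (0.08206 × 262.6)

n ≈ 147 mol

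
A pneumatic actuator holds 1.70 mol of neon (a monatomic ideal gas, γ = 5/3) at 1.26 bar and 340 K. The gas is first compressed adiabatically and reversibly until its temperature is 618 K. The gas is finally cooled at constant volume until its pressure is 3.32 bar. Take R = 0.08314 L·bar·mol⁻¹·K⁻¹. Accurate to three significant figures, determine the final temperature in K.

From PV = nRT: V₁ = nRT₁/P₁ = 38.14 L.
Reversible adiabatic, γ = 5/3: P₂ = P₁·(T₂/T₁)^(γ/(γ−1)) = 5.612 bar; V₂ = V₁·(T₁/T₂)^(1/(γ−1)) = 15.56 L.
V constant ⇒ P ∝ T: V₃ = V₂; T₃ = T₂·(P₃/P₂) = 365.6 K.

T₃ ≈ 366 K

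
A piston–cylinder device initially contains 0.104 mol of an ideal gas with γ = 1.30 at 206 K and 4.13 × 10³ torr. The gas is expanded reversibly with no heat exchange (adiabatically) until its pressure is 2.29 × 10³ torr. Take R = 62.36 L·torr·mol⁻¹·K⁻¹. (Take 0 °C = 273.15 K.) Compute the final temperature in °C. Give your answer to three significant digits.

From PV = nRT: V₁ = nRT₁/P₁ = 0.3235 L.
Adiabatic (γ = 1.30), T V^(γ−1) and P V^γ constant: T₂ = T₁·(P₂/P₁)^((γ−1)/γ) = 179.8 K; V₂ = V₁·(P₁/P₂)^(1/γ) = 0.5092 L.

T₂ ≈ -93.4 °C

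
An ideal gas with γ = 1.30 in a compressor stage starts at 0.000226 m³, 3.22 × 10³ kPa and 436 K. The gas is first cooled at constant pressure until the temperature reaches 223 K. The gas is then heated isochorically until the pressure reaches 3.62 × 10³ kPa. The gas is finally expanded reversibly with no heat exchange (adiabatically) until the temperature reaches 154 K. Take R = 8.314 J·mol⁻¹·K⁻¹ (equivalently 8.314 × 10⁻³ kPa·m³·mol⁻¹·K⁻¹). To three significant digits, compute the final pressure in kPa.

P constant ⇒ V ∝ T: P₂ = P₁; V₂ = V₁·(T₂/T₁) = 0.0001156 m³.
V constant ⇒ P ∝ T: V₃ = V₂; T₃ = T₂·(P₃/P₂) = 250.7 K.
Reversible adiabatic, γ = 1.30: P₄ = P₃·(T₄/T₃)^(γ/(γ−1)) = 438.1 kPa; V₄ = V₃·(T₃/T₄)^(1/(γ−1)) = 0.0005867 m³.

P₄ ≈ 438 kPa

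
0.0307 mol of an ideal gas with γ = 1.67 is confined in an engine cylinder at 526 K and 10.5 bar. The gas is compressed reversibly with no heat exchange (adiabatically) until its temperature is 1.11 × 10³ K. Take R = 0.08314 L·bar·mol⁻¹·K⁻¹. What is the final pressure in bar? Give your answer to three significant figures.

P₂ ≈ 67.5 bar

From PV = nRT: V₁ = nRT₁/P₁ = 0.1279 L.
Adiabatic (γ = 1.67), T V^(γ−1) and P V^γ constant: P₂ = P₁·(T₂/T₁)^(γ/(γ−1)) = 67.55 bar; V₂ = V₁·(T₁/T₂)^(1/(γ−1)) = 0.04194 L.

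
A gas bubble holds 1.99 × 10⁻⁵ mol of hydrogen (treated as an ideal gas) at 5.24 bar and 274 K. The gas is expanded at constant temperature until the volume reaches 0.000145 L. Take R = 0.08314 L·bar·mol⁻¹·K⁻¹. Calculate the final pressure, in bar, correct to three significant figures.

From PV = nRT: V₁ = nRT₁/P₁ = 8.651e-05 L.
T constant ⇒ Boyle's law P V = const: T₂ = T₁; P₂ = P₁·(V₁/V₂) = 3.126 bar.

P₂ ≈ 3.13 bar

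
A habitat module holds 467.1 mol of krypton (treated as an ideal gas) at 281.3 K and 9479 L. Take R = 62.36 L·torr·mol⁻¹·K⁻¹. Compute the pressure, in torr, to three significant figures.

P ≈ 864 torr

PV = nRT ⇒ P = nRT/V = (467.1 × 62.36 × 281.3) / 9479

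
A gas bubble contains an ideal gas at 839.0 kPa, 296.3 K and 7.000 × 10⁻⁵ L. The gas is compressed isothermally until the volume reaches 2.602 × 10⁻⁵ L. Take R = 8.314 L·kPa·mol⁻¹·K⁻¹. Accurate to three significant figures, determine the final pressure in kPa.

P₂ ≈ 2.26e+03 kPa

T constant ⇒ Boyle's law P V = const: T₂ = T₁; P₂ = P₁·(V₁/V₂) = 2257 kPa.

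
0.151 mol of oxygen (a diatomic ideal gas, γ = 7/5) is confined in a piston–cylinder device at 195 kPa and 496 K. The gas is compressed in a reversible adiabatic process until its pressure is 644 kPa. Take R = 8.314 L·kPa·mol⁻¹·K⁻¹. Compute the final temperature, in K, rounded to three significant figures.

From PV = nRT: V₁ = nRT₁/P₁ = 3.193 L.
Adiabatic (γ = 7/5), T V^(γ−1) and P V^γ constant: T₂ = T₁·(P₂/P₁)^((γ−1)/γ) = 697.8 K; V₂ = V₁·(P₁/P₂)^(1/γ) = 1.360 L.

T₂ ≈ 698 K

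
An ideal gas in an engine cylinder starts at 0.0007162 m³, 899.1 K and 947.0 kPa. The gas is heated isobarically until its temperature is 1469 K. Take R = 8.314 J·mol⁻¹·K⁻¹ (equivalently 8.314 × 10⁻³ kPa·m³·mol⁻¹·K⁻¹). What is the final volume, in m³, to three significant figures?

V₂ ≈ 0.00117 m³

P constant ⇒ V ∝ T: P₂ = P₁; V₂ = V₁·(T₂/T₁) = 0.001170 m³.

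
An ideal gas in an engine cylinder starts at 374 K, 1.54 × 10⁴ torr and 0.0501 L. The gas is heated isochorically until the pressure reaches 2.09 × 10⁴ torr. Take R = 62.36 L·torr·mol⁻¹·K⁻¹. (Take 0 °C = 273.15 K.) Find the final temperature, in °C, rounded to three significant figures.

T₂ ≈ 234 °C

V constant ⇒ P ∝ T: V₂ = V₁; T₂ = T₁·(P₂/P₁) = 507.6 K.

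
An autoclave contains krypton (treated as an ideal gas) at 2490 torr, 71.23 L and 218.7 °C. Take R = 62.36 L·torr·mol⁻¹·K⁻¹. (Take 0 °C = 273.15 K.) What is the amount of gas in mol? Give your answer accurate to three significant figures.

Convert: T = 491.85 K.
PV = nRT ⇒ n = PV/(RT) = (2490 × 71.23) / (62.36 × 491.85)

n ≈ 5.78 mol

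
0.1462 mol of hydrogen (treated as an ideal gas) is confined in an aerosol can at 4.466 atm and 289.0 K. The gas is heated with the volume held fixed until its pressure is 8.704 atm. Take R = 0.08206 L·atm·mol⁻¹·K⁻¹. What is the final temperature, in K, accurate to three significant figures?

From PV = nRT: V₁ = nRT₁/P₁ = 0.7764 L.
Isochoric, so P/T is constant: V₂ = V₁; T₂ = T₁·(P₂/P₁) = 563.2 K.

T₂ ≈ 563 K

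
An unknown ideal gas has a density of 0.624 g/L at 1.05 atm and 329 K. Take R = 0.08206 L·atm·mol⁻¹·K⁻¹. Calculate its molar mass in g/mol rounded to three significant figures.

M ≈ 16.0 g/mol

ρ = PM/(RT) ⇒ M = ρRT/P = (0.624 × 0.08206 × 329.0) / 1.05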